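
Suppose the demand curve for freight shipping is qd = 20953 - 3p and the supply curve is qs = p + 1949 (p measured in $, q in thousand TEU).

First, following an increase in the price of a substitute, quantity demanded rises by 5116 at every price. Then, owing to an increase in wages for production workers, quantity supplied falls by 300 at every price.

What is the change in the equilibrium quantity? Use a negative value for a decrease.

+1054

Original equilibrium: 20953 - 3p = p + 1949 gives 19004 = 4p, so p = 4751 and q = 6700.
The new curves are qd = 26069 - 3p (demand) and qs = p + 1649 (supply).
Clearing the new market: 26069 - 3p = p + 1649, so p = 6105 and q = 7754.
Δq = 7754 − 6700 = +1054.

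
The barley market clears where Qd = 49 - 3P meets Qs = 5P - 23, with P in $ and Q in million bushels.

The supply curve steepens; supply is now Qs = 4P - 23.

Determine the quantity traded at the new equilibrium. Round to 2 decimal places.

Before the shock: 49 - 3P = 5P - 23 ⇒ 72 = 8P ⇒ P = 9, Q = 22.
The new curves are Qd = 49 - 3P (demand) and Qs = 4P - 23 (supply).
Clearing the new market: 49 - 3P = 4P - 23, so P = 72/7 ≈ 10.2857 and Q = 127/7 ≈ 18.1429.

18.14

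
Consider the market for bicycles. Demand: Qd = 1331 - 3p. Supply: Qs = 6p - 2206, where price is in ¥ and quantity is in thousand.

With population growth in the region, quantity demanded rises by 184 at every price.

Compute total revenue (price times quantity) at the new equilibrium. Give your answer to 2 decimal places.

Original equilibrium: 1331 - 3p = 6p - 2206 gives 3537 = 9p, so p = 393 and Q = 152.
The shock moves the curves to Qd = 1515 - 3p and Qs = 6p - 2206.
Setting them equal: 1515 - 3p = 6p - 2206 → 3721 = 9p, so p = 3721/9 ≈ 413.4444 and Q = 824/3 ≈ 274.6667.
New expenditure = 413.4444 × 274.6667 = 113559.41.

113559.41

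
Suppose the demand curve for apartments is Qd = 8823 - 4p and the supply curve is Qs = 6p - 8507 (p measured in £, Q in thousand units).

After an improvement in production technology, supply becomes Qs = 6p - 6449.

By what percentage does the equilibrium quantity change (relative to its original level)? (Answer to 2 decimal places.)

Original equilibrium: 8823 - 4p = 6p - 8507 gives 17330 = 10p, so p = 1733 and Q = 1891.
With the change applied: demand Qd = 8823 - 4p, supply Qs = 6p - 6449.
New equilibrium: 8823 - 4p = 6p - 6449 ⇒ 15272 = 10p ⇒ p = 1527.2, Q = 2714.2.
%ΔQ = (2714.2 − 1891) / 1891 × 100 = +43.53%.

+43.53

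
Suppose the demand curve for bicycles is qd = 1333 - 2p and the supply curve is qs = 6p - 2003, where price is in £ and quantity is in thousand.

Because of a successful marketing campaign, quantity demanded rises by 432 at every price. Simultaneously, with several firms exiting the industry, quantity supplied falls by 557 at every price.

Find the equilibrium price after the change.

540.625

Solve the original market: 1333 - 2p = 6p - 2003, hence p = 417 and q = 499.
With the change applied: demand qd = 1765 - 2p, supply qs = 6p - 2560.
Clearing the new market: 1765 - 2p = 6p - 2560, so p = 540.625 and q = 683.75.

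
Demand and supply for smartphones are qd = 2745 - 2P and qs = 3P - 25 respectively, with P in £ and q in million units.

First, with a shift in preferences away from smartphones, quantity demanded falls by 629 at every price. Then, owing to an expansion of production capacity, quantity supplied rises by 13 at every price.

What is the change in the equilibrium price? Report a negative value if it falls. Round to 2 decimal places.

-128.40

Original equilibrium: 2745 - 2P = 3P - 25 gives 2770 = 5P, so P = 554 and q = 1637.
The new curves are qd = 2116 - 2P (demand) and qs = 3P - 12 (supply).
Clearing the new market: 2116 - 2P = 3P - 12, so P = 425.6 and q = 1264.8.
ΔP = 425.6 − 554 = -128.40.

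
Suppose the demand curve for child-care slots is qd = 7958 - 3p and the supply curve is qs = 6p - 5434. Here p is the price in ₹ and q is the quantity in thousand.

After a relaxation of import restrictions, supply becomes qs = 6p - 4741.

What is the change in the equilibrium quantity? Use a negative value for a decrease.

+231

Solve the original market: 7958 - 3p = 6p - 5434, hence p = 1488 and q = 3494.
After the shift, demand is qd = 7958 - 3p and supply is qs = 6p - 4741.
Equate the new curves: 7958 - 3p = 6p - 4741, giving 12699 = 9p, p = 1411, q = 3725.
Δq = 3725 − 3494 = +231.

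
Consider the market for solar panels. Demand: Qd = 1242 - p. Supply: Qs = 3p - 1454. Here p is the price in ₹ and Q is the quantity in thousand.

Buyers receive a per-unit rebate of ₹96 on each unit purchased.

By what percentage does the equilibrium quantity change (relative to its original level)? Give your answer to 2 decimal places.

Solve the original market: 1242 - p = 3p - 1454, hence p = 674 and Q = 568.
Since buyers' out-of-pocket price is the market price minus the rebate, the effective demand curve becomes Qd = 1338 - p.
Setting them equal: 1338 - p = 3p - 1454 → 2792 = 4p, so p = 698 and Q = 640.
%ΔQ = (640 − 568) / 568 × 100 = +12.68%.

+12.68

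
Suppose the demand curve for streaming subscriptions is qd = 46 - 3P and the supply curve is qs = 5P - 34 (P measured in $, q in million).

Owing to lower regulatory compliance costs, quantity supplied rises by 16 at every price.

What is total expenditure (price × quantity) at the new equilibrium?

Initially, 46 - 3P = 5P - 34, so 80 = 8P and P = 10, q = 16.
The shock moves the curves to qd = 46 - 3P and qs = 5P - 18.
Equate the new curves: 46 - 3P = 5P - 18, giving 64 = 8P, P = 8, q = 22.
New expenditure = 8 × 22 = 176.

176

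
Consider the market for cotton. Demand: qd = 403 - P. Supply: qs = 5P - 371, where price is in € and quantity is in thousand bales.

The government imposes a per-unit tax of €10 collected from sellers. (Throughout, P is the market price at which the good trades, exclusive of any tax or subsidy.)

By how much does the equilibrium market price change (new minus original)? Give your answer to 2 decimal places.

+8.33

Original equilibrium: 403 - P = 5P - 371 gives 774 = 6P, so P = 129 and q = 274.
Since sellers keep the price net of the tax, the effective supply curve becomes qs = 5P - 421.
Clearing the new market: 403 - P = 5P - 421, so P = 412/3 ≈ 137.3333 and q = 797/3 ≈ 265.6667.
ΔP = 137.3333 − 129 = +8.33.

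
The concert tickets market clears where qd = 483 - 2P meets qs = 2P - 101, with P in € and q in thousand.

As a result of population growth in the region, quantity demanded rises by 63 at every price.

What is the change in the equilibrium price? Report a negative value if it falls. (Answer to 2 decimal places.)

+15.75

Initially, 483 - 2P = 2P - 101, so 584 = 4P and P = 146, q = 191.
The new curves are qd = 546 - 2P (demand) and qs = 2P - 101 (supply).
Equate the new curves: 546 - 2P = 2P - 101, giving 647 = 4P, P = 161.75, q = 222.5.
ΔP = 161.75 − 146 = +15.75.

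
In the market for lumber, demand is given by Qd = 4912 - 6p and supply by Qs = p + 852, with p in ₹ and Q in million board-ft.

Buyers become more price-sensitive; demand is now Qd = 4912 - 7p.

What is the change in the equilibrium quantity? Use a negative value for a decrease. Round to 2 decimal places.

-72.50

Initially, 4912 - 6p = p + 852, so 4060 = 7p and p = 580, Q = 1432.
After the shift, demand is Qd = 4912 - 7p and supply is Qs = p + 852.
New equilibrium: 4912 - 7p = p + 852 ⇒ 4060 = 8p ⇒ p = 507.5, Q = 1359.5.
ΔQ = 1359.5 − 1432 = -72.50.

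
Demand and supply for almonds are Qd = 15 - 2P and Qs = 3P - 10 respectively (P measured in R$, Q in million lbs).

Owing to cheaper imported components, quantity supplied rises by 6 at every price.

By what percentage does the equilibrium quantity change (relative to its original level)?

+48

Before the shock: 15 - 2P = 3P - 10 ⇒ 25 = 5P ⇒ P = 5, Q = 5.
With the change applied: demand Qd = 15 - 2P, supply Qs = 3P - 4.
Clearing the new market: 15 - 2P = 3P - 4, so P = 3.8 and Q = 7.4.
%ΔQ = (7.4 − 5) / 5 × 100 = +48%.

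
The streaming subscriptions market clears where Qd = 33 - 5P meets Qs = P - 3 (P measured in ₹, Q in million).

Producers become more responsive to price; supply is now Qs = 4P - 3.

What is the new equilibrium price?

4

Before the shock: 33 - 5P = P - 3 ⇒ 36 = 6P ⇒ P = 6, Q = 3.
The new curves are Qd = 33 - 5P (demand) and Qs = 4P - 3 (supply).
New equilibrium: 33 - 5P = 4P - 3 ⇒ 36 = 9P ⇒ P = 4, Q = 13.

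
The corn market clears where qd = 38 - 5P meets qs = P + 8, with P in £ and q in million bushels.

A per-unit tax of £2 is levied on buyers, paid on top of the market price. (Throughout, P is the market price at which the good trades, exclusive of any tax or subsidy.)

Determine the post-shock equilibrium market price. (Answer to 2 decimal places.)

Original equilibrium: 38 - 5P = P + 8 gives 30 = 6P, so P = 5 and q = 13.
Since buyers pay the price plus the tax, the effective demand curve becomes qd = 28 - 5P.
Clearing the new market: 28 - 5P = P + 8, so P = 10/3 ≈ 3.3333 and q = 34/3 ≈ 11.3333.

3.33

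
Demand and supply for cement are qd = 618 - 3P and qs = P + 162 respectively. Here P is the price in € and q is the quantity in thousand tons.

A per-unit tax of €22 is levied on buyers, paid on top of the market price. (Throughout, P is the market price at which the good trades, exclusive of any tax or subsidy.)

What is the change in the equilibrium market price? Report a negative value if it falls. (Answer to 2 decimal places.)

-16.50

Solve the original market: 618 - 3P = P + 162, hence P = 114 and q = 276.
Since buyers pay the price plus the tax, the effective demand curve becomes qd = 552 - 3P.
Clearing the new market: 552 - 3P = P + 162, so P = 97.5 and q = 259.5.
ΔP = 97.5 − 114 = -16.50.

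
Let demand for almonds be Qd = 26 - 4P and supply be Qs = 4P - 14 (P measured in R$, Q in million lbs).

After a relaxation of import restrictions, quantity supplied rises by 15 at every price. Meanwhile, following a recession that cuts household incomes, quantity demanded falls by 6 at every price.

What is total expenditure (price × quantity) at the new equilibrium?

Original equilibrium: 26 - 4P = 4P - 14 gives 40 = 8P, so P = 5 and Q = 6.
With the change applied: demand Qd = 20 - 4P, supply Qs = 4P + 1.
Equate the new curves: 20 - 4P = 4P + 1, giving 19 = 8P, P = 2.375, Q = 10.5.
New expenditure = 2.375 × 10.5 = 24.9375.

24.9375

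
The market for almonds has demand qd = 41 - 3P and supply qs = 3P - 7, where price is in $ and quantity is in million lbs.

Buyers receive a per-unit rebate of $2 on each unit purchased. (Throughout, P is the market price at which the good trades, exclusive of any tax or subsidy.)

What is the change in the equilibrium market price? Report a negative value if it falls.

+1

Solve the original market: 41 - 3P = 3P - 7, hence P = 8 and q = 17.
Since buyers' out-of-pocket price is the market price minus the rebate, the effective demand curve becomes qd = 47 - 3P.
Setting them equal: 47 - 3P = 3P - 7 → 54 = 6P, so P = 9 and q = 20.
ΔP = 9 − 8 = +1.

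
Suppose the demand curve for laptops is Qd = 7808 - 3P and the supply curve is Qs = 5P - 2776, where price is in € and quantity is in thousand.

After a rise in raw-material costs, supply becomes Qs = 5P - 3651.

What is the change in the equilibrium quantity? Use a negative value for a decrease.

-328.125

Original equilibrium: 7808 - 3P = 5P - 2776 gives 10584 = 8P, so P = 1323 and Q = 3839.
The shock moves the curves to Qd = 7808 - 3P and Qs = 5P - 3651.
Clearing the new market: 7808 - 3P = 5P - 3651, so P = 1432.375 and Q = 3510.875.
ΔQ = 3510.875 − 3839 = -328.125.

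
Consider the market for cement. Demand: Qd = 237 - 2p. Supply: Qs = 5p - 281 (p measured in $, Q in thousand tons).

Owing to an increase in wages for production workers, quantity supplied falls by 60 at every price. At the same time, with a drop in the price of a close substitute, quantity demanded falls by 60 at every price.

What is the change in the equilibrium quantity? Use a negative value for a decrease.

-60

Solve the original market: 237 - 2p = 5p - 281, hence p = 74 and Q = 89.
With the change applied: demand Qd = 177 - 2p, supply Qs = 5p - 341.
Setting them equal: 177 - 2p = 5p - 341 → 518 = 7p, so p = 74 and Q = 29.
ΔQ = 29 − 89 = -60.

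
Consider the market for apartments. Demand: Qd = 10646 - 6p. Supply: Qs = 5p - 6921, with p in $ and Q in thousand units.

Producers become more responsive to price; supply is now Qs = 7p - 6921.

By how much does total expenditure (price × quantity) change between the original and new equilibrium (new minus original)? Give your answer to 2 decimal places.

+1730618.82

Solve the original market: 10646 - 6p = 5p - 6921, hence p = 1597 and Q = 1064.
The new curves are Qd = 10646 - 6p (demand) and Qs = 7p - 6921 (supply).
Equate the new curves: 10646 - 6p = 7p - 6921, giving 17567 = 13p, p = 17567/13 ≈ 1351.3077, Q = 32996/13 ≈ 2538.1538.
Expenditure moves from 1597×1064 = 1699208 to 1351.3077×2538.1538 = 3429826.8166; change = +1730618.82.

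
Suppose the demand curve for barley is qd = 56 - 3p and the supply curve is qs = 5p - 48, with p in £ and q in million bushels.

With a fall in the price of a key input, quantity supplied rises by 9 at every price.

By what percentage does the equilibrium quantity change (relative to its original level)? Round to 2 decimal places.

Before the shock: 56 - 3p = 5p - 48 ⇒ 104 = 8p ⇒ p = 13, q = 17.
The shock moves the curves to qd = 56 - 3p and qs = 5p - 39.
Clearing the new market: 56 - 3p = 5p - 39, so p = 11.875 and q = 20.375.
%Δq = (20.375 − 17) / 17 × 100 = +19.85%.

+19.85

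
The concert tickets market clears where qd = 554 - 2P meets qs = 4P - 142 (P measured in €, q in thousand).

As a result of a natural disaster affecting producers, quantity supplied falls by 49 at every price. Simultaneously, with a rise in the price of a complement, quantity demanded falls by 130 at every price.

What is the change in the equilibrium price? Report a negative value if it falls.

Original equilibrium: 554 - 2P = 4P - 142 gives 696 = 6P, so P = 116 and q = 322.
The new curves are qd = 424 - 2P (demand) and qs = 4P - 191 (supply).
Clearing the new market: 424 - 2P = 4P - 191, so P = 102.5 and q = 219.
ΔP = 102.5 − 116 = -13.5.

-13.5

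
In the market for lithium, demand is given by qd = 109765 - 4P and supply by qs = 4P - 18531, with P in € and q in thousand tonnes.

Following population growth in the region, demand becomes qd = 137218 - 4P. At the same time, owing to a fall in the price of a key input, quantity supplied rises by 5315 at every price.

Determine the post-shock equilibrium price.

18804.25

Solve the original market: 109765 - 4P = 4P - 18531, hence P = 16037 and q = 45617.
The shock moves the curves to qd = 137218 - 4P and qs = 4P - 13216.
Equate the new curves: 137218 - 4P = 4P - 13216, giving 150434 = 8P, P = 18804.25, q = 62001.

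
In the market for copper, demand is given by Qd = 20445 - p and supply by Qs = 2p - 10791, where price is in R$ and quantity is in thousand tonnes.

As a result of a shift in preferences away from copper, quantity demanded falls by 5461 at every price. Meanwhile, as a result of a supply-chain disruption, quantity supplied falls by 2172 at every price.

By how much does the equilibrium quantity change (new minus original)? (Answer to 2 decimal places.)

Before the shock: 20445 - p = 2p - 10791 ⇒ 31236 = 3p ⇒ p = 10412, Q = 10033.
With the change applied: demand Qd = 14984 - p, supply Qs = 2p - 12963.
Equate the new curves: 14984 - p = 2p - 12963, giving 27947 = 3p, p = 27947/3 ≈ 9315.6667, Q = 17005/3 ≈ 5668.3333.
ΔQ = 5668.3333 − 10033 = -4364.67.

-4364.67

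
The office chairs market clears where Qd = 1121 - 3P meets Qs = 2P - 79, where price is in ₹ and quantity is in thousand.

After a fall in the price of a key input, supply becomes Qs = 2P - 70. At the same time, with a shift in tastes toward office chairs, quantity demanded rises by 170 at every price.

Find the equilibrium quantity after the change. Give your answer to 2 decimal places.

Original equilibrium: 1121 - 3P = 2P - 79 gives 1200 = 5P, so P = 240 and Q = 401.
With the change applied: demand Qd = 1291 - 3P, supply Qs = 2P - 70.
Equate the new curves: 1291 - 3P = 2P - 70, giving 1361 = 5P, P = 272.2, Q = 474.4.

474.40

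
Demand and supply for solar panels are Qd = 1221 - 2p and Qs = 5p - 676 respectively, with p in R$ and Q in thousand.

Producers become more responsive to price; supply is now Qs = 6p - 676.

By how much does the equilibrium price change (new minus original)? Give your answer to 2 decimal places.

-33.88

Before the shock: 1221 - 2p = 5p - 676 ⇒ 1897 = 7p ⇒ p = 271, Q = 679.
The new curves are Qd = 1221 - 2p (demand) and Qs = 6p - 676 (supply).
Setting them equal: 1221 - 2p = 6p - 676 → 1897 = 8p, so p = 237.125 and Q = 746.75.
Δp = 237.125 − 271 = -33.88.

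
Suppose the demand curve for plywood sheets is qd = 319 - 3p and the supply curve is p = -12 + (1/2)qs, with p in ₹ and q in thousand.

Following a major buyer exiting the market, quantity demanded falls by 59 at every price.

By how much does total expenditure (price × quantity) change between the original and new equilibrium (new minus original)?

Solve the original market: 319 - 3p = 2p + 24, hence p = 59 and q = 142.
After the shift, demand is qd = 260 - 3p and supply is qs = 2p + 24.
Clearing the new market: 260 - 3p = 2p + 24, so p = 47.2 and q = 118.4.
Expenditure moves from 59×142 = 8378 to 47.2×118.4 = 5588.48; change = -2789.52.

-2789.52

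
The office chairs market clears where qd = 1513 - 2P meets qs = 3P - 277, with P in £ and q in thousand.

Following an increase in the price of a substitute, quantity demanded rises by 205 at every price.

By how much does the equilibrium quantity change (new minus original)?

+123

Solve the original market: 1513 - 2P = 3P - 277, hence P = 358 and q = 797.
With the change applied: demand qd = 1718 - 2P, supply qs = 3P - 277.
Equate the new curves: 1718 - 2P = 3P - 277, giving 1995 = 5P, P = 399, q = 920.
Δq = 920 − 797 = +123.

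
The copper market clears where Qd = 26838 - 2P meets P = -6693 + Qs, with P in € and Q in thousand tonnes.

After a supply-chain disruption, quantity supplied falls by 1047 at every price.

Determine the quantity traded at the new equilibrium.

12710

Initially, 26838 - 2P = P + 6693, so 20145 = 3P and P = 6715, Q = 13408.
The new curves are Qd = 26838 - 2P (demand) and Qs = P + 5646 (supply).
New equilibrium: 26838 - 2P = P + 5646 ⇒ 21192 = 3P ⇒ P = 7064, Q = 12710.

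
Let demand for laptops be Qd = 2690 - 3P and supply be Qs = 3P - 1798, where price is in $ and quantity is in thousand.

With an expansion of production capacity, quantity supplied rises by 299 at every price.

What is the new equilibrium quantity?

Solve the original market: 2690 - 3P = 3P - 1798, hence P = 748 and Q = 446.
The shock moves the curves to Qd = 2690 - 3P and Qs = 3P - 1499.
Clearing the new market: 2690 - 3P = 3P - 1499, so P = 4189/6 ≈ 698.1667 and Q = 595.5.

595.5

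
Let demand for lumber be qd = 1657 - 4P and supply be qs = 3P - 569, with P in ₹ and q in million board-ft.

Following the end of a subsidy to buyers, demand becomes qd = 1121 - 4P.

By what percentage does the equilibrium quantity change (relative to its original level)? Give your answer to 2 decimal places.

-59.67

Before the shock: 1657 - 4P = 3P - 569 ⇒ 2226 = 7P ⇒ P = 318, q = 385.
The shock moves the curves to qd = 1121 - 4P and qs = 3P - 569.
Clearing the new market: 1121 - 4P = 3P - 569, so P = 1690/7 ≈ 241.4286 and q = 1087/7 ≈ 155.2857.
%Δq = (155.2857 − 385) / 385 × 100 = -59.67%.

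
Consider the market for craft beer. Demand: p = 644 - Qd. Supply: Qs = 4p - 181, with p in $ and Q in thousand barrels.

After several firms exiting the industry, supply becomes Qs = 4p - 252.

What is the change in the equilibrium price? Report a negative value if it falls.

Before the shock: 644 - p = 4p - 181 ⇒ 825 = 5p ⇒ p = 165, Q = 479.
The shock moves the curves to Qd = 644 - p and Qs = 4p - 252.
Setting them equal: 644 - p = 4p - 252 → 896 = 5p, so p = 179.2 and Q = 464.8.
Δp = 179.2 − 165 = +14.2.

+14.2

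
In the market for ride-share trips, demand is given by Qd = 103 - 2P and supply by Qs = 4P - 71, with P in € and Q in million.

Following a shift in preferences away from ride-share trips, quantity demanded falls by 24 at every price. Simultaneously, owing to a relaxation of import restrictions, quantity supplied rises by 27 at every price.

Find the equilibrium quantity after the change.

38

Initially, 103 - 2P = 4P - 71, so 174 = 6P and P = 29, Q = 45.
The new curves are Qd = 79 - 2P (demand) and Qs = 4P - 44 (supply).
Setting them equal: 79 - 2P = 4P - 44 → 123 = 6P, so P = 20.5 and Q = 38.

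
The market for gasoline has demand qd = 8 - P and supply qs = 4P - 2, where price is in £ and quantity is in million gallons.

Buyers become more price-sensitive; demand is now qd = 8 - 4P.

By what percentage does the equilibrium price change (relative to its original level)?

-37.5

Original equilibrium: 8 - P = 4P - 2 gives 10 = 5P, so P = 2 and q = 6.
The shock moves the curves to qd = 8 - 4P and qs = 4P - 2.
Clearing the new market: 8 - 4P = 4P - 2, so P = 1.25 and q = 3.
%ΔP = (1.25 − 2) / 2 × 100 = -37.5%.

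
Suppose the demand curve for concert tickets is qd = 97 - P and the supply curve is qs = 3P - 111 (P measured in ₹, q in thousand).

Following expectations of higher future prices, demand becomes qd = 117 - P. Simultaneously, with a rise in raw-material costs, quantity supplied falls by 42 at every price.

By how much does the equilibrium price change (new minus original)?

+15.5

Solve the original market: 97 - P = 3P - 111, hence P = 52 and q = 45.
With the change applied: demand qd = 117 - P, supply qs = 3P - 153.
Equate the new curves: 117 - P = 3P - 153, giving 270 = 4P, P = 67.5, q = 49.5.
ΔP = 67.5 − 52 = +15.5.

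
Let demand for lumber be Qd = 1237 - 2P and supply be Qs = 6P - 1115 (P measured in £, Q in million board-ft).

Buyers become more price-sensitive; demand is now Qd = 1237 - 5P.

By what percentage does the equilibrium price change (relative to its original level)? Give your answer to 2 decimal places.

-27.27

Original equilibrium: 1237 - 2P = 6P - 1115 gives 2352 = 8P, so P = 294 and Q = 649.
The new curves are Qd = 1237 - 5P (demand) and Qs = 6P - 1115 (supply).
Clearing the new market: 1237 - 5P = 6P - 1115, so P = 2352/11 ≈ 213.8182 and Q = 1847/11 ≈ 167.9091.
%ΔP = (213.8182 − 294) / 294 × 100 = -27.27%.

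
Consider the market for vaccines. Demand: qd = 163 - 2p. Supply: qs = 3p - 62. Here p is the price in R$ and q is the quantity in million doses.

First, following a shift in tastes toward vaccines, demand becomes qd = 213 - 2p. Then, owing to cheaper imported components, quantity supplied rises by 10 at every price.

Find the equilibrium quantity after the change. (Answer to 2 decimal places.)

107.00

Solve the original market: 163 - 2p = 3p - 62, hence p = 45 and q = 73.
With the change applied: demand qd = 213 - 2p, supply qs = 3p - 52.
Equate the new curves: 213 - 2p = 3p - 52, giving 265 = 5p, p = 53, q = 107.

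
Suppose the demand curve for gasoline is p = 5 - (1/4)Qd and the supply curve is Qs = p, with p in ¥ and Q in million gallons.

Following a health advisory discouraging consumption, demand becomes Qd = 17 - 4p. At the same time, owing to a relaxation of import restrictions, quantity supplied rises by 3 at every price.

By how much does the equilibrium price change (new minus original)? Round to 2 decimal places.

-1.20

Original equilibrium: 20 - 4p = p gives 20 = 5p, so p = 4 and Q = 4.
The new curves are Qd = 17 - 4p (demand) and Qs = p + 3 (supply).
New equilibrium: 17 - 4p = p + 3 ⇒ 14 = 5p ⇒ p = 2.8, Q = 5.8.
Δp = 2.8 − 4 = -1.20.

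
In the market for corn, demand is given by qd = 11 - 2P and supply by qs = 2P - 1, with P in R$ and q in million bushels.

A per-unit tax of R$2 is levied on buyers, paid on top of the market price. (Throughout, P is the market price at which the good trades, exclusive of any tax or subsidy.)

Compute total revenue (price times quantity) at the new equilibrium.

6

Original equilibrium: 11 - 2P = 2P - 1 gives 12 = 4P, so P = 3 and q = 5.
Since buyers pay the price plus the tax, the effective demand curve becomes qd = 7 - 2P.
Equate the new curves: 7 - 2P = 2P - 1, giving 8 = 4P, P = 2, q = 3.
New expenditure = 2 × 3 = 6.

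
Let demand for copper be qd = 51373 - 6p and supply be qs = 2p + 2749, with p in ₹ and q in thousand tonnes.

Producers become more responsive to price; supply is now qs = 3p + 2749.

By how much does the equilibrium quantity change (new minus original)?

+4052

Solve the original market: 51373 - 6p = 2p + 2749, hence p = 6078 and q = 14905.
The shock moves the curves to qd = 51373 - 6p and qs = 3p + 2749.
Equate the new curves: 51373 - 6p = 3p + 2749, giving 48624 = 9p, p = 16208/3 ≈ 5402.6667, q = 18957.
Δq = 18957 − 14905 = +4052.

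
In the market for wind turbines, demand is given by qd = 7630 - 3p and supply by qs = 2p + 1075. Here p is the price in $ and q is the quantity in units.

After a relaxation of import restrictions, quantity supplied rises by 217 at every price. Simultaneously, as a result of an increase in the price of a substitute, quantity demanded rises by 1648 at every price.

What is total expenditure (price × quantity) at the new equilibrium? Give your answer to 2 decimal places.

7165678.08

Initially, 7630 - 3p = 2p + 1075, so 6555 = 5p and p = 1311, q = 3697.
With the change applied: demand qd = 9278 - 3p, supply qs = 2p + 1292.
Clearing the new market: 9278 - 3p = 2p + 1292, so p = 1597.2 and q = 4486.4.
New expenditure = 1597.2 × 4486.4 = 7165678.08.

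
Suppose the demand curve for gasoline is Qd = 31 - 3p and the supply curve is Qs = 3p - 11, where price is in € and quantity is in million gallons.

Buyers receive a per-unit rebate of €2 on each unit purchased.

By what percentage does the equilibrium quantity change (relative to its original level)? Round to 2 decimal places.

+30.00

Initially, 31 - 3p = 3p - 11, so 42 = 6p and p = 7, Q = 10.
Since buyers' out-of-pocket price is the market price minus the rebate, the effective demand curve becomes Qd = 37 - 3p.
Equate the new curves: 37 - 3p = 3p - 11, giving 48 = 6p, p = 8, Q = 13.
%ΔQ = (13 − 10) / 10 × 100 = +30.00%.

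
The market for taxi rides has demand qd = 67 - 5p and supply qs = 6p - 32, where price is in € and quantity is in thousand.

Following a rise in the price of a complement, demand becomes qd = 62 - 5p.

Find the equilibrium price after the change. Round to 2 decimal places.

8.55

Before the shock: 67 - 5p = 6p - 32 ⇒ 99 = 11p ⇒ p = 9, q = 22.
After the shift, demand is qd = 62 - 5p and supply is qs = 6p - 32.
Setting them equal: 62 - 5p = 6p - 32 → 94 = 11p, so p = 94/11 ≈ 8.5455 and q = 212/11 ≈ 19.2727.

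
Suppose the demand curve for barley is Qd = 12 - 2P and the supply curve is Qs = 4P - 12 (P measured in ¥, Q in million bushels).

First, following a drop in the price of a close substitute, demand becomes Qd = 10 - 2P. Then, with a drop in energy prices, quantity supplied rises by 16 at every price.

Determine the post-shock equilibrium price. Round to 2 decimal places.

1.00

Solve the original market: 12 - 2P = 4P - 12, hence P = 4 and Q = 4.
With the change applied: demand Qd = 10 - 2P, supply Qs = 4P + 4.
Equate the new curves: 10 - 2P = 4P + 4, giving 6 = 6P, P = 1, Q = 8.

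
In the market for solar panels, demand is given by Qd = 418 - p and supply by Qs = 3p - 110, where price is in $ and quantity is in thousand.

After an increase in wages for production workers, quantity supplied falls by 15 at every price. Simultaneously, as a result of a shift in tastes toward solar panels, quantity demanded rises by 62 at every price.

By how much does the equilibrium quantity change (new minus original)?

Solve the original market: 418 - p = 3p - 110, hence p = 132 and Q = 286.
The shock moves the curves to Qd = 480 - p and Qs = 3p - 125.
Equate the new curves: 480 - p = 3p - 125, giving 605 = 4p, p = 151.25, Q = 328.75.
ΔQ = 328.75 − 286 = +42.75.

+42.75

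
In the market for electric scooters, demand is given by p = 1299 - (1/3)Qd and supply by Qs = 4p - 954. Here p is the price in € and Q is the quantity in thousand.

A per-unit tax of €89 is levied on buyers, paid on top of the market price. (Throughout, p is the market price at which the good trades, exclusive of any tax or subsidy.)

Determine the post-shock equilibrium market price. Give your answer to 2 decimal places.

Before the shock: 3897 - 3p = 4p - 954 ⇒ 4851 = 7p ⇒ p = 693, Q = 1818.
Since buyers pay the price plus the tax, the effective demand curve becomes Qd = 3630 - 3p.
Clearing the new market: 3630 - 3p = 4p - 954, so p = 4584/7 ≈ 654.8571 and Q = 11658/7 ≈ 1665.4286.

654.86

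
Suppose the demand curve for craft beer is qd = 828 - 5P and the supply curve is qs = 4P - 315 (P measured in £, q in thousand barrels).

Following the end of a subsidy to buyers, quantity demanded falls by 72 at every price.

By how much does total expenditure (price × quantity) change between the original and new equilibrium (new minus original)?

Solve the original market: 828 - 5P = 4P - 315, hence P = 127 and q = 193.
The new curves are qd = 756 - 5P (demand) and qs = 4P - 315 (supply).
Equate the new curves: 756 - 5P = 4P - 315, giving 1071 = 9P, P = 119, q = 161.
Expenditure moves from 127×193 = 24511 to 119×161 = 19159; change = -5352.

-5352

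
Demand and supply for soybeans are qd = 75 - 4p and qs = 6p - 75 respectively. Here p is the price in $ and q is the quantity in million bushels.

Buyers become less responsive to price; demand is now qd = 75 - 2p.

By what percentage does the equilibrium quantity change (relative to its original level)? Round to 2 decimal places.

+150.00

Before the shock: 75 - 4p = 6p - 75 ⇒ 150 = 10p ⇒ p = 15, q = 15.
The shock moves the curves to qd = 75 - 2p and qs = 6p - 75.
Setting them equal: 75 - 2p = 6p - 75 → 150 = 8p, so p = 18.75 and q = 37.5.
%Δq = (37.5 − 15) / 15 × 100 = +150.00%.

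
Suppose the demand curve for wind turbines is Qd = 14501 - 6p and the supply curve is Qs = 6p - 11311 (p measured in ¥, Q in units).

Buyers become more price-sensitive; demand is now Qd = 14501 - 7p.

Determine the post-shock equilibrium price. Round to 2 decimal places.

Before the shock: 14501 - 6p = 6p - 11311 ⇒ 25812 = 12p ⇒ p = 2151, Q = 1595.
The new curves are Qd = 14501 - 7p (demand) and Qs = 6p - 11311 (supply).
Equate the new curves: 14501 - 7p = 6p - 11311, giving 25812 = 13p, p = 25812/13 ≈ 1985.5385, Q = 7829/13 ≈ 602.2308.

1985.54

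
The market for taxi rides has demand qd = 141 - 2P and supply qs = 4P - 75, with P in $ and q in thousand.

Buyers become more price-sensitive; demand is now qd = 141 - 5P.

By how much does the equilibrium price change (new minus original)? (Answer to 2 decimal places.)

-12.00

Solve the original market: 141 - 2P = 4P - 75, hence P = 36 and q = 69.
With the change applied: demand qd = 141 - 5P, supply qs = 4P - 75.
Equate the new curves: 141 - 5P = 4P - 75, giving 216 = 9P, P = 24, q = 21.
ΔP = 24 − 36 = -12.00.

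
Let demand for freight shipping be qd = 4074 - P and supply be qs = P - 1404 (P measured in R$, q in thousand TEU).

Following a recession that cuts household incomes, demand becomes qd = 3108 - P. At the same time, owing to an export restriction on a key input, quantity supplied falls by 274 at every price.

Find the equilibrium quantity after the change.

Original equilibrium: 4074 - P = P - 1404 gives 5478 = 2P, so P = 2739 and q = 1335.
After the shift, demand is qd = 3108 - P and supply is qs = P - 1678.
Equate the new curves: 3108 - P = P - 1678, giving 4786 = 2P, P = 2393, q = 715.

715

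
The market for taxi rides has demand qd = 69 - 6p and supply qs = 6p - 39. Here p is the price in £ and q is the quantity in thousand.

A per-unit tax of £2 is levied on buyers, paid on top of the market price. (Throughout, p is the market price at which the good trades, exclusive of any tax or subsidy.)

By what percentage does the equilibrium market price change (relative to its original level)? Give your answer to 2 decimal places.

Original equilibrium: 69 - 6p = 6p - 39 gives 108 = 12p, so p = 9 and q = 15.
Since buyers pay the price plus the tax, the effective demand curve becomes qd = 57 - 6p.
Setting them equal: 57 - 6p = 6p - 39 → 96 = 12p, so p = 8 and q = 9.
%Δp = (8 − 9) / 9 × 100 = -11.11%.

-11.11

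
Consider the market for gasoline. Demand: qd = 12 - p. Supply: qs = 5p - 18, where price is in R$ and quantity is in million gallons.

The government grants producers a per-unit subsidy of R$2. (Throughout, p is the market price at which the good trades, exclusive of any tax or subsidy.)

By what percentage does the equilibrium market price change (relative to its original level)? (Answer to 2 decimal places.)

-33.33

Original equilibrium: 12 - p = 5p - 18 gives 30 = 6p, so p = 5 and q = 7.
Since sellers receive the price plus the subsidy, the effective supply curve becomes qs = 5p - 8.
Setting them equal: 12 - p = 5p - 8 → 20 = 6p, so p = 10/3 ≈ 3.3333 and q = 26/3 ≈ 8.6667.
%Δp = (3.3333 − 5) / 5 × 100 = -33.33%.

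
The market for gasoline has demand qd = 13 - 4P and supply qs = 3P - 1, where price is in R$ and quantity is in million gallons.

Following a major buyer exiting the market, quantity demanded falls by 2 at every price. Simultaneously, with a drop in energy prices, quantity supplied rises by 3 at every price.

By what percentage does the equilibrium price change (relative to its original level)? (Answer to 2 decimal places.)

Original equilibrium: 13 - 4P = 3P - 1 gives 14 = 7P, so P = 2 and q = 5.
The shock moves the curves to qd = 11 - 4P and qs = 3P + 2.
New equilibrium: 11 - 4P = 3P + 2 ⇒ 9 = 7P ⇒ P = 9/7 ≈ 1.2857, q = 41/7 ≈ 5.8571.
%ΔP = (1.2857 − 2) / 2 × 100 = -35.71%.

-35.71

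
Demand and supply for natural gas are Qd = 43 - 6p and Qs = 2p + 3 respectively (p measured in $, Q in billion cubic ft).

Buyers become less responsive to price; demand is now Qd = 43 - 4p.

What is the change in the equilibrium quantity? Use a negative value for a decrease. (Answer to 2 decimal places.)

Solve the original market: 43 - 6p = 2p + 3, hence p = 5 and Q = 13.
The new curves are Qd = 43 - 4p (demand) and Qs = 2p + 3 (supply).
New equilibrium: 43 - 4p = 2p + 3 ⇒ 40 = 6p ⇒ p = 20/3 ≈ 6.6667, Q = 49/3 ≈ 16.3333.
ΔQ = 16.3333 − 13 = +3.33.

+3.33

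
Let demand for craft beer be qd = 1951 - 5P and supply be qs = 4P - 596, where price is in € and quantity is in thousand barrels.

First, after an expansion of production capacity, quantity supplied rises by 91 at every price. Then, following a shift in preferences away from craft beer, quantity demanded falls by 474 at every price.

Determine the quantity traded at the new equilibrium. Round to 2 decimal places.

Initially, 1951 - 5P = 4P - 596, so 2547 = 9P and P = 283, q = 536.
With the change applied: demand qd = 1477 - 5P, supply qs = 4P - 505.
Equate the new curves: 1477 - 5P = 4P - 505, giving 1982 = 9P, P = 1982/9 ≈ 220.2222, q = 3383/9 ≈ 375.8889.

375.89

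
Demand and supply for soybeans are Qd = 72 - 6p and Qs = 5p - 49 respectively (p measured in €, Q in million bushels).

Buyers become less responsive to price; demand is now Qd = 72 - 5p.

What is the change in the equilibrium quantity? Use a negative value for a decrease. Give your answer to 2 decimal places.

Solve the original market: 72 - 6p = 5p - 49, hence p = 11 and Q = 6.
After the shift, demand is Qd = 72 - 5p and supply is Qs = 5p - 49.
Equate the new curves: 72 - 5p = 5p - 49, giving 121 = 10p, p = 12.1, Q = 11.5.
ΔQ = 11.5 − 6 = +5.50.

+5.50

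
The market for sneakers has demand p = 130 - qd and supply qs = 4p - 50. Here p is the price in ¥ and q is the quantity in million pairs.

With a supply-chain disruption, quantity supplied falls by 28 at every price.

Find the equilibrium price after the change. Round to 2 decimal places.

Initially, 130 - p = 4p - 50, so 180 = 5p and p = 36, q = 94.
After the shift, demand is qd = 130 - p and supply is qs = 4p - 78.
Setting them equal: 130 - p = 4p - 78 → 208 = 5p, so p = 41.6 and q = 88.4.

41.60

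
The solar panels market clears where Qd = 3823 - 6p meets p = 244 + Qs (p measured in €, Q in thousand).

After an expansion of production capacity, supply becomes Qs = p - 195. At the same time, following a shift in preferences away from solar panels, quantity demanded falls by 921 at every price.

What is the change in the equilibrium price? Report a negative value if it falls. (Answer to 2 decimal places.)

Initially, 3823 - 6p = p - 244, so 4067 = 7p and p = 581, Q = 337.
After the shift, demand is Qd = 2902 - 6p and supply is Qs = p - 195.
Setting them equal: 2902 - 6p = p - 195 → 3097 = 7p, so p = 3097/7 ≈ 442.4286 and Q = 1732/7 ≈ 247.4286.
Δp = 442.4286 − 581 = -138.57.

-138.57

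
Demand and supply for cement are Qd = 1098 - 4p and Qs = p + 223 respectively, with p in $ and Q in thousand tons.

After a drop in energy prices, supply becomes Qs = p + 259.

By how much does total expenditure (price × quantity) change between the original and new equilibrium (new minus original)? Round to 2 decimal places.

Solve the original market: 1098 - 4p = p + 223, hence p = 175 and Q = 398.
The new curves are Qd = 1098 - 4p (demand) and Qs = p + 259 (supply).
Clearing the new market: 1098 - 4p = p + 259, so p = 167.8 and Q = 426.8.
Expenditure moves from 175×398 = 69650 to 167.8×426.8 = 71617.04; change = +1967.04.

+1967.04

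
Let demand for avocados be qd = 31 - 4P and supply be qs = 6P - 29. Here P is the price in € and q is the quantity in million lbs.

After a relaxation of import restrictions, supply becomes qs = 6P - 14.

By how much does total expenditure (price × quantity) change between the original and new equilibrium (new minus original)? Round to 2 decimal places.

Before the shock: 31 - 4P = 6P - 29 ⇒ 60 = 10P ⇒ P = 6, q = 7.
After the shift, demand is qd = 31 - 4P and supply is qs = 6P - 14.
Clearing the new market: 31 - 4P = 6P - 14, so P = 4.5 and q = 13.
Expenditure moves from 6×7 = 42 to 4.5×13 = 58.5; change = +16.50.

+16.50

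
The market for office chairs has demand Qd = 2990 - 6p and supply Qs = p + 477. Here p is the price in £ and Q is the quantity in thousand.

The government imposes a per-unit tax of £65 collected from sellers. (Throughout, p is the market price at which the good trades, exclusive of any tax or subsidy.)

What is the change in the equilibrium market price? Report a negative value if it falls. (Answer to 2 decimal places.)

Initially, 2990 - 6p = p + 477, so 2513 = 7p and p = 359, Q = 836.
Since sellers keep the price net of the tax, the effective supply curve becomes Qs = p + 412.
Equate the new curves: 2990 - 6p = p + 412, giving 2578 = 7p, p = 2578/7 ≈ 368.2857, Q = 5462/7 ≈ 780.2857.
Δp = 368.2857 − 359 = +9.29.

+9.29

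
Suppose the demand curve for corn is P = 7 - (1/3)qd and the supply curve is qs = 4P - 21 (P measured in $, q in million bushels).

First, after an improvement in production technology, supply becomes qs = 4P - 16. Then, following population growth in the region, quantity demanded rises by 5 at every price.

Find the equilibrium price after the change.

Original equilibrium: 21 - 3P = 4P - 21 gives 42 = 7P, so P = 6 and q = 3.
The shock moves the curves to qd = 26 - 3P and qs = 4P - 16.
Clearing the new market: 26 - 3P = 4P - 16, so P = 6 and q = 8.

6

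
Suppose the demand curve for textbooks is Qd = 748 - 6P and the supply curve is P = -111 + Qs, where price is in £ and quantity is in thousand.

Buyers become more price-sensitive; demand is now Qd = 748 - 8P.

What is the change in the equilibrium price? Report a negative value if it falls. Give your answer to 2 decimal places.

Initially, 748 - 6P = P + 111, so 637 = 7P and P = 91, Q = 202.
With the change applied: demand Qd = 748 - 8P, supply Qs = P + 111.
Equate the new curves: 748 - 8P = P + 111, giving 637 = 9P, P = 637/9 ≈ 70.7778, Q = 1636/9 ≈ 181.7778.
ΔP = 70.7778 − 91 = -20.22.

-20.22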